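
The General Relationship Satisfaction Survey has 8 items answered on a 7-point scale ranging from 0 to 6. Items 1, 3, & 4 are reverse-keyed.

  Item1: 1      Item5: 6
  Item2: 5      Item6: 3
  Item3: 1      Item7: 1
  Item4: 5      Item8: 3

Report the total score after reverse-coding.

29

Apply reverse scoring (reverse-coded value = 6 − response):
  item 1: 6 − 1 = 5
  item 3: 6 − 1 = 5
  item 4: 6 − 5 = 1
After reverse-coding: 5, 5, 5, 1, 6, 3, 1, 3
Total = 5 + 5 + 5 + 1 + 6 + 3 + 1 + 3 = 29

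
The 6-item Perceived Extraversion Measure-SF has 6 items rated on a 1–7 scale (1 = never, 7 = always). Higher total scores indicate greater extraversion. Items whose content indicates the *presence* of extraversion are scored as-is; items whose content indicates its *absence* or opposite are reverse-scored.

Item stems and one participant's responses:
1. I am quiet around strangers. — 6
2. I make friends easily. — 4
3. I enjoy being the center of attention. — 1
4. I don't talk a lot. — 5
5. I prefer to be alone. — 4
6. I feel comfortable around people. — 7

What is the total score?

Items 1, 4, 5 describe the absence/opposite of extraversion → reverse-score.
on a 1–7 scale, reversed = 8 − raw.
  item 1: 8 − 6 = 2
  item 2: 4
  item 3: 1
  item 4: 8 − 5 = 3
  item 5: 8 − 4 = 4
  item 6: 7
Total = 2 + 4 + 1 + 3 + 4 + 7 = 21

21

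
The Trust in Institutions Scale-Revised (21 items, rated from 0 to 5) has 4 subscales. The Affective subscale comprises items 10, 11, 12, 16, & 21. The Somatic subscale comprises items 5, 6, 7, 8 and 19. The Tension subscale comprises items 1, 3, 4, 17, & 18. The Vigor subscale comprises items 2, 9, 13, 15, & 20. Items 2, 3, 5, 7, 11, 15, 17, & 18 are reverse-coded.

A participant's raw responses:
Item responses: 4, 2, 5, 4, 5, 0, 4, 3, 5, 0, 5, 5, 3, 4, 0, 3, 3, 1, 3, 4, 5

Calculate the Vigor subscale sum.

Vigor items: 2, 9, 13, 15, 20.
Of these, items 2 & 15 are reverse-coded; reversed = (0+5) − raw = 5 − raw.
  item 2: 5 − 2 = 3
  item 9: 5
  item 13: 3
  item 15: 5 − 0 = 5
  item 20: 4
Sum = 3 + 5 + 3 + 5 + 4 = 20

20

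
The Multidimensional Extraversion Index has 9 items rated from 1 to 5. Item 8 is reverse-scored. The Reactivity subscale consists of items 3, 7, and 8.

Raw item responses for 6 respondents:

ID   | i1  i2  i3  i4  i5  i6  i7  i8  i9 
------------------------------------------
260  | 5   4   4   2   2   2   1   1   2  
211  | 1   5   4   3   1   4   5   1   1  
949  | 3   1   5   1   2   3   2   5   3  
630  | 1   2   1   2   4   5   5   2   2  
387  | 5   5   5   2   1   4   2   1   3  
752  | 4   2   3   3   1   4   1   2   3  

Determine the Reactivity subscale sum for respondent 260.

10

Respondent 260 raw: 5, 4, 4, 2, 2, 2, 1, 1, 2.
Reactivity items: 3, 7, 8.
Reverse-coded (reversed = (1+5) − raw = 6 − raw):
  item 3: 4
  item 7: 1
  item 8: 6 − 1 = 5
Sum = 4 + 1 + 5 = 10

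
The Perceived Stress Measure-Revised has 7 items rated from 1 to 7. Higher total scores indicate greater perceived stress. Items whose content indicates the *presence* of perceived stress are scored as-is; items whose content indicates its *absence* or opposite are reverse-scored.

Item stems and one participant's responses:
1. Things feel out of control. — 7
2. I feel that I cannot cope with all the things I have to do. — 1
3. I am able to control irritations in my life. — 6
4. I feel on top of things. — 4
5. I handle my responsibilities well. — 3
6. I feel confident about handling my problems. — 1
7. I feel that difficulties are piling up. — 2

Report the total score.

28

Items 3, 4, 5, 6 describe the absence/opposite of perceived stress → reverse-score.
on a 1–7 scale, reversed = 8 − raw.
  item 1: 7
  item 2: 1
  item 3: 8 − 6 = 2
  item 4: 8 − 4 = 4
  item 5: 8 − 3 = 5
  item 6: 8 − 1 = 7
  item 7: 2
Total = 7 + 1 + 2 + 4 + 5 + 7 + 2 = 28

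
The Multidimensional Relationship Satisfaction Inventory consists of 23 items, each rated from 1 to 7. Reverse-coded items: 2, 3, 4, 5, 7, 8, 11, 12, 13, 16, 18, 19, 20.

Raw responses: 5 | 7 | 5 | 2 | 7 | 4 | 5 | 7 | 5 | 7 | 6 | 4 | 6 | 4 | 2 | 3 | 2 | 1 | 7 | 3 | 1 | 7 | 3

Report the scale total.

Apply reverse scoring (reverse-coded value = 8 − response):
  item 2: 8 − 7 = 1
  item 3: 8 − 5 = 3
  item 4: 8 − 2 = 6
  item 5: 8 − 7 = 1
  item 7: 8 − 5 = 3
  item 8: 8 − 7 = 1
  item 11: 8 − 6 = 2
  item 12: 8 − 4 = 4
  item 13: 8 − 6 = 2
  item 16: 8 − 3 = 5
  item 18: 8 − 1 = 7
  item 19: 8 − 7 = 1
  item 20: 8 − 3 = 5
Scored items: 5, 1, 3, 6, 1, 4, 3, 1, 5, 7, 2, 4, 2, 4, 2, 5, 2, 7, 1, 5, 1, 7, 3
Total = 5 + 1 + 3 + 6 + 1 + 4 + 3 + 1 + 5 + 7 + 2 + 4 + 2 + 4 + 2 + 5 + 2 + 7 + 1 + 5 + 1 + 7 + 3 = 81

81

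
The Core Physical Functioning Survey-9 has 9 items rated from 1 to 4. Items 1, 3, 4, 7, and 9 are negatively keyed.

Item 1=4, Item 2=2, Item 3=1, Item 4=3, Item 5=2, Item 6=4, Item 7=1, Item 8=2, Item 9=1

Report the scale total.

Reverse-coded items (reversed = (1+4) − raw = 5 − raw):
  item 1: 5 − 4 = 1
  item 3: 5 − 1 = 4
  item 4: 5 − 3 = 2
  item 7: 5 − 1 = 4
  item 9: 5 − 1 = 4
Scored responses: 1, 2, 4, 2, 2, 4, 4, 2, 4
Total = 1 + 2 + 4 + 2 + 2 + 4 + 4 + 2 + 4 = 25

25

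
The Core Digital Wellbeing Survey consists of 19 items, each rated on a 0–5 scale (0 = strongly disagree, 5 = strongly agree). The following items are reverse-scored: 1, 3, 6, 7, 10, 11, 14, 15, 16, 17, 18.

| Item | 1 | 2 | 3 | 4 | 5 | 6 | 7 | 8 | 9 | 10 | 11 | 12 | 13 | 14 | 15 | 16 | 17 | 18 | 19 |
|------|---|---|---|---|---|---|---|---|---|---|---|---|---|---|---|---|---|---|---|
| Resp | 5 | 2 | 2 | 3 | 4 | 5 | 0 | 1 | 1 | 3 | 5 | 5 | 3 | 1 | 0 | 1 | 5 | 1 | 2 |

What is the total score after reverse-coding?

48

Reversing items 1, 3, 6, 7, 10, 11, 14, 15, 16, 17, & 18 with 5 − raw:
Total = (5−5) + 2 + (5−2) + 3 + 4 + (5−5) + (5−0) + 1 + 1 + (5−3) + (5−5) + 5 + 3 + (5−1) + (5−0) + (5−1) + (5−5) + (5−1) + 2
      = 0 + 2 + 3 + 3 + 4 + 0 + 5 + 1 + 1 + 2 + 0 + 5 + 3 + 4 + 5 + 4 + 0 + 4 + 2 = 48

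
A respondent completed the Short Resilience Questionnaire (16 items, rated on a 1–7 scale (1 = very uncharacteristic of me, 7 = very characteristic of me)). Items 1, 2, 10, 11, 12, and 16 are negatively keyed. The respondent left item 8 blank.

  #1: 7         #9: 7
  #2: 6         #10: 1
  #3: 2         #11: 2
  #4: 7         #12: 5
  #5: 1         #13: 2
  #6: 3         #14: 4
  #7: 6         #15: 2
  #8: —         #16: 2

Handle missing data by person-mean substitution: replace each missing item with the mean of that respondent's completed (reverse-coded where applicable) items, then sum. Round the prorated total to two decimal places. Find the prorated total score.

Reverse-coded (reverse-coded value = 8 − response):
  item 1: 8 − 7 = 1
  item 2: 8 − 6 = 2
  item 10: 8 − 1 = 7
  item 11: 8 − 2 = 6
  item 12: 8 − 5 = 3
  item 16: 8 − 2 = 6
Completed scored items (15 of 16): 1, 2, 2, 7, 1, 3, 6, 7, 7, 6, 3, 2, 4, 2, 6; sum = 59.
Person mean = 59 / 15 ≈ 3.9333
Prorated total = (59 / 15) × 16 = 62.93 (to 2 dp)

62.93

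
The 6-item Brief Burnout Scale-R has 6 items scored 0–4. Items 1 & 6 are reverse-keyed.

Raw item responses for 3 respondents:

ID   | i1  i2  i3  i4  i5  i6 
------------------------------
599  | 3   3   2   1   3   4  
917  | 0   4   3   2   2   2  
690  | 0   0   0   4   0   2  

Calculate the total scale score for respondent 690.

10

Respondent 690 raw: 0, 0, 0, 4, 0, 2.
Reverse-coded (on a 0–4 scale, reversed = 4 − raw):
  item 1: 4 − 0 = 4
  item 2: 0
  item 3: 0
  item 4: 4
  item 5: 0
  item 6: 4 − 2 = 2
Sum = 4 + 0 + 0 + 4 + 0 + 2 = 10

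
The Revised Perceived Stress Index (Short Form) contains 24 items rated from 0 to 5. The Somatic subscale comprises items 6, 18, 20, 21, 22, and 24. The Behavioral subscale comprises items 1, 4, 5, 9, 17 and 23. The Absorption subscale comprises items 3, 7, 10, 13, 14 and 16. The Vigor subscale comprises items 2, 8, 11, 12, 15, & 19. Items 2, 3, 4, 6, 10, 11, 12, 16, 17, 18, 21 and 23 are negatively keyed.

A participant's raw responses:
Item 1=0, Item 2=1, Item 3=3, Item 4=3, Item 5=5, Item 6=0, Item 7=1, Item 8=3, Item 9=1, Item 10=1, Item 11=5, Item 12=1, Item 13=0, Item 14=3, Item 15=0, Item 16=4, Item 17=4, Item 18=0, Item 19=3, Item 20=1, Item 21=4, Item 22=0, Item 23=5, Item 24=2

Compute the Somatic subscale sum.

14

Somatic items: 6, 18, 20, 21, 22, 24.
Of these, items 6, 18, & 21 are negatively keyed; reversed = (0+5) − raw = 5 − raw.
  item 6: 5 − 0 = 5
  item 18: 5 − 0 = 5
  item 20: 1
  item 21: 5 − 4 = 1
  item 22: 0
  item 24: 2
Sum = 5 + 5 + 1 + 1 + 0 + 2 = 14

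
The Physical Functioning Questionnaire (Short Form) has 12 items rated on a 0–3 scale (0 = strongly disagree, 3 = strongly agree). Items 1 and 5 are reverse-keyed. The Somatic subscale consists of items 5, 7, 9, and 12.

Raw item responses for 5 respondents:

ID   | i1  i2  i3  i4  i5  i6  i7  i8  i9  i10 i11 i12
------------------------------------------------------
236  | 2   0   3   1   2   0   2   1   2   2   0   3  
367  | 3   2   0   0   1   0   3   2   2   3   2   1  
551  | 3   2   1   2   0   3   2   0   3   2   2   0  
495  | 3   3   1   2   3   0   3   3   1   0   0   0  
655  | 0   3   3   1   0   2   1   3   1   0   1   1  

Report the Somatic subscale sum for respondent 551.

Respondent 551 raw: 3, 2, 1, 2, 0, 3, 2, 0, 3, 2, 2, 0.
Somatic items: 5, 7, 9, 12.
Reverse-coded (on a 0–3 scale, reversed = 3 − raw):
  item 5: 3 − 0 = 3
  item 7: 2
  item 9: 3
  item 12: 0
Sum = 3 + 2 + 3 + 0 = 8

8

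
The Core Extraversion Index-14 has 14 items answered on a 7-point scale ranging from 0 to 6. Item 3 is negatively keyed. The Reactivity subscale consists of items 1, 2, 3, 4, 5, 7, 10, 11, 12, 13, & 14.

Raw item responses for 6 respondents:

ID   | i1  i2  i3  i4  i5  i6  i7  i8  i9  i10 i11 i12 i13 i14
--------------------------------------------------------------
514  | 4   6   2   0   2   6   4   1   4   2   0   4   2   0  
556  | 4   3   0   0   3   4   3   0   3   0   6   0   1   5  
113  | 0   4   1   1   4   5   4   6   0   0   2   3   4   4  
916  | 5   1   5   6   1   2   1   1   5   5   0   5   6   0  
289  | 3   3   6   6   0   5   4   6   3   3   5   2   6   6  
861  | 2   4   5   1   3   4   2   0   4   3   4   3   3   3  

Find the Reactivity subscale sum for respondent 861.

29

Respondent 861 raw: 2, 4, 5, 1, 3, 4, 2, 0, 4, 3, 4, 3, 3, 3.
Reactivity items: 1, 2, 3, 4, 5, 7, 10, 11, 12, 13, 14.
Reverse-coded (reversed = (0+6) − raw = 6 − raw):
  item 1: 2
  item 2: 4
  item 3: 6 − 5 = 1
  item 4: 1
  item 5: 3
  item 7: 2
  item 10: 3
  item 11: 4
  item 12: 3
  item 13: 3
  item 14: 3
Sum = 2 + 4 + 1 + 1 + 3 + 2 + 3 + 4 + 3 + 3 + 3 = 29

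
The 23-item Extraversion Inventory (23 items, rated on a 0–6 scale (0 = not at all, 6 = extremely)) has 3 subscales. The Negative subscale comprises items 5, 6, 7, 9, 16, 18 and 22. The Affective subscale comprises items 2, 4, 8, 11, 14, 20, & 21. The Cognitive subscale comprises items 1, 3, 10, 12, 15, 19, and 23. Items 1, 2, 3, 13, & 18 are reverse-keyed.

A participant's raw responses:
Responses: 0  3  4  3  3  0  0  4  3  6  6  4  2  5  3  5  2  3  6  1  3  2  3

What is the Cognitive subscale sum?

Cognitive items: 1, 3, 10, 12, 15, 19, 23.
Of these, items 1 and 3 are reverse-keyed; reversed = (0+6) − raw = 6 − raw.
  item 1: 6 − 0 = 6
  item 3: 6 − 4 = 2
  item 10: 6
  item 12: 4
  item 15: 3
  item 19: 6
  item 23: 3
Sum = 6 + 2 + 6 + 4 + 3 + 6 + 3 = 30

30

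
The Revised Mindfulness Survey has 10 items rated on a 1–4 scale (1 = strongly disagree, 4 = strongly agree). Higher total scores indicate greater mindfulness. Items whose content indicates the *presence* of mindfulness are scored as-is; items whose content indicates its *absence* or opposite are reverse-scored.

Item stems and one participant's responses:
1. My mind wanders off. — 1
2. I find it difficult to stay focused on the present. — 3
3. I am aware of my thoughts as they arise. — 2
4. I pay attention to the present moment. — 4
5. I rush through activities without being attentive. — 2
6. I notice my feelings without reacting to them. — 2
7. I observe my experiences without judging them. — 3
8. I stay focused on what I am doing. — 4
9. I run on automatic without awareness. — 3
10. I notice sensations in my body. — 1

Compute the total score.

27

Items 1, 2, 5, 9 describe the absence/opposite of mindfulness → reverse-score.
reverse-coded value = 5 − response.
  item 1: 5 − 1 = 4
  item 2: 5 − 3 = 2
  item 3: 2
  item 4: 4
  item 5: 5 − 2 = 3
  item 6: 2
  item 7: 3
  item 8: 4
  item 9: 5 − 3 = 2
  item 10: 1
Total = 4 + 2 + 2 + 4 + 3 + 2 + 3 + 4 + 2 + 1 = 27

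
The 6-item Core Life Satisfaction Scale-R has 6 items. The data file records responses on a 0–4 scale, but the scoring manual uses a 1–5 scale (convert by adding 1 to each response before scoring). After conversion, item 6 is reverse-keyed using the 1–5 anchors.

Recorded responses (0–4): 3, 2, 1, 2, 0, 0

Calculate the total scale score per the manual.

18

Convert to 1–5: 4, 3, 2, 3, 1, 1
Reverse-coded (reversed = (1+5) − raw = 6 − raw):
  item 6: 6 − 1 = 5
Scored: 4, 3, 2, 3, 1, 5
Total = 18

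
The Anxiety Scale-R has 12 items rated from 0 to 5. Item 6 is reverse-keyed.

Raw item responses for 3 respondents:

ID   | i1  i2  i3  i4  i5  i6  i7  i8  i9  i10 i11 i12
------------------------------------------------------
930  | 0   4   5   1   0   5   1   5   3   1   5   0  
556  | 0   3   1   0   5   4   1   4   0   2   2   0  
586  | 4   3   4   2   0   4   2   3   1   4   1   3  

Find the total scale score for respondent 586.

28

Respondent 586 raw: 4, 3, 4, 2, 0, 4, 2, 3, 1, 4, 1, 3.
Reverse-coded (reverse-coded value = 5 − response):
  item 1: 4
  item 2: 3
  item 3: 4
  item 4: 2
  item 5: 0
  item 6: 5 − 4 = 1
  item 7: 2
  item 8: 3
  item 9: 1
  item 10: 4
  item 11: 1
  item 12: 3
Sum = 4 + 3 + 4 + 2 + 0 + 1 + 2 + 3 + 1 + 4 + 1 + 3 = 28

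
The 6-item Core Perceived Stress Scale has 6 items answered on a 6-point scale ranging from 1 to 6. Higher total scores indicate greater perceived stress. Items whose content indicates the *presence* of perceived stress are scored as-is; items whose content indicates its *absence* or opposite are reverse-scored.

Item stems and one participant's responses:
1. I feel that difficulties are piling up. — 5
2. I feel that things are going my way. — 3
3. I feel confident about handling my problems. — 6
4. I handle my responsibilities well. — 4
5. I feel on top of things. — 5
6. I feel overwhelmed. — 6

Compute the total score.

21

Items 2, 3, 4, 5 describe the absence/opposite of perceived stress → reverse-score.
reversed = (1+6) − raw = 7 − raw.
  item 1: 5
  item 2: 7 − 3 = 4
  item 3: 7 − 6 = 1
  item 4: 7 − 4 = 3
  item 5: 7 − 5 = 2
  item 6: 6
Total = 5 + 4 + 1 + 3 + 2 + 6 = 21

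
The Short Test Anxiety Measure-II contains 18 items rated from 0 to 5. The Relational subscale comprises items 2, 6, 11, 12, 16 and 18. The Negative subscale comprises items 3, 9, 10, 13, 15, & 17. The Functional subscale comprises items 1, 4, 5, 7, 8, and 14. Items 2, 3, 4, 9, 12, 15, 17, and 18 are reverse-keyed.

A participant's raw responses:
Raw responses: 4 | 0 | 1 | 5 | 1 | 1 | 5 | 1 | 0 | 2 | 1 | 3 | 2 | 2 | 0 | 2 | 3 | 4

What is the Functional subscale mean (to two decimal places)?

2.17

Functional items: 1, 4, 5, 7, 8, 14.
Of these, item 4 is reverse-keyed; reversed = (0+5) − raw = 5 − raw.
  item 1: 4
  item 4: 5 − 5 = 0
  item 5: 1
  item 7: 5
  item 8: 1
  item 14: 2
Sum = 4 + 0 + 1 + 5 + 1 + 2 = 13
Mean = 13 / 6 = 2.17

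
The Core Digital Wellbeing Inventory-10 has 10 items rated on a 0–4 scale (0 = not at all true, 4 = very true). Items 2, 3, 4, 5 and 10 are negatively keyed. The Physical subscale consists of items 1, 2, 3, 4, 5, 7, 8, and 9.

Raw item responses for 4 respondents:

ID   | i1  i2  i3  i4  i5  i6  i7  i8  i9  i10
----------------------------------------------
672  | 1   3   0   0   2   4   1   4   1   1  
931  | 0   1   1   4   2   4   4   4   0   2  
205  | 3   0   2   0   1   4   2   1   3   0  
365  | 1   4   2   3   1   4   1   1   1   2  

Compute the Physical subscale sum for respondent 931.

16

Respondent 931 raw: 0, 1, 1, 4, 2, 4, 4, 4, 0, 2.
Physical items: 1, 2, 3, 4, 5, 7, 8, 9.
Reverse-coded (reversed = (0+4) − raw = 4 − raw):
  item 1: 0
  item 2: 4 − 1 = 3
  item 3: 4 − 1 = 3
  item 4: 4 − 4 = 0
  item 5: 4 − 2 = 2
  item 7: 4
  item 8: 4
  item 9: 0
Sum = 0 + 3 + 3 + 0 + 2 + 4 + 4 + 0 = 16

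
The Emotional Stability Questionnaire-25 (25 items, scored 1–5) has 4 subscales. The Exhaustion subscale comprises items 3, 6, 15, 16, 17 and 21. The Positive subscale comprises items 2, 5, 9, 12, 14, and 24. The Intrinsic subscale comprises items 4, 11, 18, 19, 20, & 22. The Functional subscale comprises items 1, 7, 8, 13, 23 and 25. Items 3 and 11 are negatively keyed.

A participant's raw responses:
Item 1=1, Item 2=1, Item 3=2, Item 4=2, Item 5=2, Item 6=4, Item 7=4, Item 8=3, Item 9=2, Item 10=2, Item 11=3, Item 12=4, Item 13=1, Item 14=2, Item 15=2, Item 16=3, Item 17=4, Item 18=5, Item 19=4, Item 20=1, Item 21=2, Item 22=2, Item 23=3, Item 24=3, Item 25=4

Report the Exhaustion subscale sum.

19

Exhaustion items: 3, 6, 15, 16, 17, 21.
Of these, item 3 is negatively keyed; on a 1–5 scale, reversed = 6 − raw.
  item 3: 6 − 2 = 4
  item 6: 4
  item 15: 2
  item 16: 3
  item 17: 4
  item 21: 2
Sum = 4 + 4 + 2 + 3 + 4 + 2 = 19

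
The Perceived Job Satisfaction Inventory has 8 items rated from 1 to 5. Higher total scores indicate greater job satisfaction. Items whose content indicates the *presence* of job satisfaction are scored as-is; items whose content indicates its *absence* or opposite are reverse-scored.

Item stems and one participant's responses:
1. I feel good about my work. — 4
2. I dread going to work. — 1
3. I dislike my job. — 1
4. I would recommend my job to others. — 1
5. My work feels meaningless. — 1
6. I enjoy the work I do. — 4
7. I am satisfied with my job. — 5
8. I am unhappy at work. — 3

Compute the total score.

Items 2, 3, 5, 8 describe the absence/opposite of job satisfaction → reverse-score.
reversed = (1+5) − raw = 6 − raw.
  item 1: 4
  item 2: 6 − 1 = 5
  item 3: 6 − 1 = 5
  item 4: 1
  item 5: 6 − 1 = 5
  item 6: 4
  item 7: 5
  item 8: 6 − 3 = 3
Total = 4 + 5 + 5 + 1 + 5 + 4 + 5 + 3 = 32

32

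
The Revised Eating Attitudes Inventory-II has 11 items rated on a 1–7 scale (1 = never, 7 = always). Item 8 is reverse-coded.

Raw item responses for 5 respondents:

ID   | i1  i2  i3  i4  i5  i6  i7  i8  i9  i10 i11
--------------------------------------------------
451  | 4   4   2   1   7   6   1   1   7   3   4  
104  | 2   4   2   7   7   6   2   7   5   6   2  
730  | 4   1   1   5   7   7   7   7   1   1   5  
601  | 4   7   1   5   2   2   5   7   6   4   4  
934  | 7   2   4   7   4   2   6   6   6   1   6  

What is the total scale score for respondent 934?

Respondent 934 raw: 7, 2, 4, 7, 4, 2, 6, 6, 6, 1, 6.
Reverse-coded (on a 1–7 scale, reversed = 8 − raw):
  item 1: 7
  item 2: 2
  item 3: 4
  item 4: 7
  item 5: 4
  item 6: 2
  item 7: 6
  item 8: 8 − 6 = 2
  item 9: 6
  item 10: 1
  item 11: 6
Sum = 7 + 2 + 4 + 7 + 4 + 2 + 6 + 2 + 6 + 1 + 6 = 47

47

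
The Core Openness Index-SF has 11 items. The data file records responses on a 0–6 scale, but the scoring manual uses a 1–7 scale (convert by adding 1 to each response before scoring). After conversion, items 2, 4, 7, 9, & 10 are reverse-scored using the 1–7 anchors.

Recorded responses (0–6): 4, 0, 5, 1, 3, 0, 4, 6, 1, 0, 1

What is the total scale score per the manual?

Convert to 1–7: 5, 1, 6, 2, 4, 1, 5, 7, 2, 1, 2
Reverse-coded (on a 1–7 scale, reversed = 8 − raw):
  item 2: 8 − 1 = 7
  item 4: 8 − 2 = 6
  item 7: 8 − 5 = 3
  item 9: 8 − 2 = 6
  item 10: 8 − 1 = 7
Scored: 5, 7, 6, 6, 4, 1, 3, 7, 6, 7, 2
Total = 54

54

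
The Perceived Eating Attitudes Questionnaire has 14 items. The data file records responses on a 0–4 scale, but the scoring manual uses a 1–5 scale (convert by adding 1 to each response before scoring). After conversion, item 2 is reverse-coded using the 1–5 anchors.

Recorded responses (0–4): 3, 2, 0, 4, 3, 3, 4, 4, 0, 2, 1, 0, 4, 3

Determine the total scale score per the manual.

47

Convert to 1–5: 4, 3, 1, 5, 4, 4, 5, 5, 1, 3, 2, 1, 5, 4
Reverse-coded (reversed = (1+5) − raw = 6 − raw):
  item 2: 6 − 3 = 3
Scored: 4, 3, 1, 5, 4, 4, 5, 5, 1, 3, 2, 1, 5, 4
Total = 47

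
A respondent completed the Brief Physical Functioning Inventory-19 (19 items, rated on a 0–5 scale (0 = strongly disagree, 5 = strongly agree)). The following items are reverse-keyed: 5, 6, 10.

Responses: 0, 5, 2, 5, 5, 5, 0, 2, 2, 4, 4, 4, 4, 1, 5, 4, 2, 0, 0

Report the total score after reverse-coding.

Reverse-coded items (reverse-coded value = 5 − response):
  item 5: 5 − 5 = 0
  item 6: 5 − 5 = 0
  item 10: 5 − 4 = 1
Scored items: 0, 5, 2, 5, 0, 0, 0, 2, 2, 1, 4, 4, 4, 1, 5, 4, 2, 0, 0
Total = 0 + 5 + 2 + 5 + 0 + 0 + 0 + 2 + 2 + 1 + 4 + 4 + 4 + 1 + 5 + 4 + 2 + 0 + 0 = 41

41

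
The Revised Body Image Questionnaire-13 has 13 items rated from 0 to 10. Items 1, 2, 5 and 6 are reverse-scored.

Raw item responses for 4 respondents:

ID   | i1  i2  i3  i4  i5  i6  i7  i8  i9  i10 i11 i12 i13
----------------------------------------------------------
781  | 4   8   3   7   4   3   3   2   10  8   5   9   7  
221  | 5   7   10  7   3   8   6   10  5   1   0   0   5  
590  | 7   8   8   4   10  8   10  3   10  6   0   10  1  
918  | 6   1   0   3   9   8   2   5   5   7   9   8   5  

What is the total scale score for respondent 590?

59

Respondent 590 raw: 7, 8, 8, 4, 10, 8, 10, 3, 10, 6, 0, 10, 1.
Reverse-coded (reverse-coded value = 10 − response):
  item 1: 10 − 7 = 3
  item 2: 10 − 8 = 2
  item 3: 8
  item 4: 4
  item 5: 10 − 10 = 0
  item 6: 10 − 8 = 2
  item 7: 10
  item 8: 3
  item 9: 10
  item 10: 6
  item 11: 0
  item 12: 10
  item 13: 1
Sum = 3 + 2 + 8 + 4 + 0 + 2 + 10 + 3 + 10 + 6 + 0 + 10 + 1 = 59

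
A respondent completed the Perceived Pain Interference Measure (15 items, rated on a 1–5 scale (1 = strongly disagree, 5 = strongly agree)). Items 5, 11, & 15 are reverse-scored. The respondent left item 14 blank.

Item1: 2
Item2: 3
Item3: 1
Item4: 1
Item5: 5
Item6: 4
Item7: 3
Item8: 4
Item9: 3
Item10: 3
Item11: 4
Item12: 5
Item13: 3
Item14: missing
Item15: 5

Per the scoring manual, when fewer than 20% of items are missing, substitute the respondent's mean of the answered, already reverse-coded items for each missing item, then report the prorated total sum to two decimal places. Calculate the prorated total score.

38.57

Reverse-coded (on a 1–5 scale, reversed = 6 − raw):
  item 5: 6 − 5 = 1
  item 11: 6 − 4 = 2
  item 15: 6 − 5 = 1
Completed scored items (14 of 15): 2, 3, 1, 1, 1, 4, 3, 4, 3, 3, 2, 5, 3, 1; sum = 36.
Person mean = 36 / 14 ≈ 2.5714
Prorated total = (36 / 14) × 15 = 38.57 (to 2 dp)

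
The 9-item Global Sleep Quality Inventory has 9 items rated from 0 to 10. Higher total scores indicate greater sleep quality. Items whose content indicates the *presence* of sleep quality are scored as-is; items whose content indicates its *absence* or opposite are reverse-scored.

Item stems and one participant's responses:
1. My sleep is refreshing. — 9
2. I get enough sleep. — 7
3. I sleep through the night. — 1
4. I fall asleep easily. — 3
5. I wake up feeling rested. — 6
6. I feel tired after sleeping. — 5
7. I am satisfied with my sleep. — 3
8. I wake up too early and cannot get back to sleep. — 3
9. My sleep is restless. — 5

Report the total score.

Items 6, 8, 9 describe the absence/opposite of sleep quality → reverse-score.
reverse-coded value = 10 − response.
  item 1: 9
  item 2: 7
  item 3: 1
  item 4: 3
  item 5: 6
  item 6: 10 − 5 = 5
  item 7: 3
  item 8: 10 − 3 = 7
  item 9: 10 − 5 = 5
Total = 9 + 7 + 1 + 3 + 6 + 5 + 3 + 7 + 5 = 46

46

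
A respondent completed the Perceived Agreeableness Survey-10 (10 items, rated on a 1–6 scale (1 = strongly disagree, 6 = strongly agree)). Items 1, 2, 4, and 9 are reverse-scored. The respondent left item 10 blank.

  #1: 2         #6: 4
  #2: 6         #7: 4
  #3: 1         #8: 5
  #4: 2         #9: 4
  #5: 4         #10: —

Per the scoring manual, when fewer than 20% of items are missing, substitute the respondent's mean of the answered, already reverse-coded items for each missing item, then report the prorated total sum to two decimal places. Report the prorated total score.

35.56

Reverse-coded (on a 1–6 scale, reversed = 7 − raw):
  item 1: 7 − 2 = 5
  item 2: 7 − 6 = 1
  item 4: 7 − 2 = 5
  item 9: 7 − 4 = 3
Completed scored items (9 of 10): 5, 1, 1, 5, 4, 4, 4, 5, 3; sum = 32.
Person mean = 32 / 9 ≈ 3.5556
Prorated total = (32 / 9) × 10 = 35.56 (to 2 dp)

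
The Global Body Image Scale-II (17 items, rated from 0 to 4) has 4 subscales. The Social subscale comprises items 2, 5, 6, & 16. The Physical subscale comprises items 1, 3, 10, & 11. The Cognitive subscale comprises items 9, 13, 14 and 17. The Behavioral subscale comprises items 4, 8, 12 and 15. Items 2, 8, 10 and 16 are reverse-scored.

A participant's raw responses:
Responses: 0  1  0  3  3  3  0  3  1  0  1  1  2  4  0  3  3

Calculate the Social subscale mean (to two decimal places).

2.50

Social items: 2, 5, 6, 16.
Of these, items 2 & 16 are reverse-scored; reversed = (0+4) − raw = 4 − raw.
  item 2: 4 − 1 = 3
  item 5: 3
  item 6: 3
  item 16: 4 − 3 = 1
Sum = 3 + 3 + 3 + 1 = 10
Mean = 10 / 4 = 2.50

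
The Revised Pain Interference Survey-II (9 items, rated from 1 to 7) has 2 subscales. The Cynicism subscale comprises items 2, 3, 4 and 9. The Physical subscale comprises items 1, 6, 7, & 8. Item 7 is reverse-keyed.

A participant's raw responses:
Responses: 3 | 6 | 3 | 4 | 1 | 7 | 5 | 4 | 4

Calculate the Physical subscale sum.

Physical items: 1, 6, 7, 8.
Of these, item 7 is reverse-keyed; on a 1–7 scale, reversed = 8 − raw.
  item 1: 3
  item 6: 7
  item 7: 8 − 5 = 3
  item 8: 4
Sum = 3 + 7 + 3 + 4 = 17

17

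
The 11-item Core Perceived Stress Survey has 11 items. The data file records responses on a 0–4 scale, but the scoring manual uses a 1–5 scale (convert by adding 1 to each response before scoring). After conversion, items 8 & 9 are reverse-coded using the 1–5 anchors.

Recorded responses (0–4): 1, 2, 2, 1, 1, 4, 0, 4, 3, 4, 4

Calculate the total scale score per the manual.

Convert to 1–5: 2, 3, 3, 2, 2, 5, 1, 5, 4, 5, 5
Reverse-coded (reverse-coded value = 6 − response):
  item 8: 6 − 5 = 1
  item 9: 6 − 4 = 2
Scored: 2, 3, 3, 2, 2, 5, 1, 1, 2, 5, 5
Total = 31

31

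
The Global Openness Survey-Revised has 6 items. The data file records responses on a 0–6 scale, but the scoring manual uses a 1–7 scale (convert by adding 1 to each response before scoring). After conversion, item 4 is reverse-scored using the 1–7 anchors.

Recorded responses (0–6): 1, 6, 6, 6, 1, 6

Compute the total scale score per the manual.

26

Convert to 1–7: 2, 7, 7, 7, 2, 7
Reverse-coded (reversed = (1+7) − raw = 8 − raw):
  item 4: 8 − 7 = 1
Scored: 2, 7, 7, 1, 2, 7
Total = 26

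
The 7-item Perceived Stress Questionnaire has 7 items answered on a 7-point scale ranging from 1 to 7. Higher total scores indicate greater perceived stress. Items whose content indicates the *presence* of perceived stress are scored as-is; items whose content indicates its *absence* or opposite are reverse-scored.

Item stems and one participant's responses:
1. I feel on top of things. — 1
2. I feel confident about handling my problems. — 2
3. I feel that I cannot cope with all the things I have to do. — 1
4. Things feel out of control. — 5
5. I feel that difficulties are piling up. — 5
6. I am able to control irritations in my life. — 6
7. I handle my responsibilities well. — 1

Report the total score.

33

Items 1, 2, 6, 7 describe the absence/opposite of perceived stress → reverse-score.
reverse-coded value = 8 − response.
  item 1: 8 − 1 = 7
  item 2: 8 − 2 = 6
  item 3: 1
  item 4: 5
  item 5: 5
  item 6: 8 − 6 = 2
  item 7: 8 − 1 = 7
Total = 7 + 6 + 1 + 5 + 5 + 2 + 7 = 33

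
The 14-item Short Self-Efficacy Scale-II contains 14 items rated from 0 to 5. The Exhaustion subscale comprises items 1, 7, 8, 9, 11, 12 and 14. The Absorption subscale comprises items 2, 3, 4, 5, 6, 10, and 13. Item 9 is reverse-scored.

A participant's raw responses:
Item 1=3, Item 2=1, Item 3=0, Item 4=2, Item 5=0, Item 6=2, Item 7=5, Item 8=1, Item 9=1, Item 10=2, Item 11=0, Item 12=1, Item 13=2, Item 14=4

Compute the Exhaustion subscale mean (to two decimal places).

Exhaustion items: 1, 7, 8, 9, 11, 12, 14.
Of these, item 9 is reverse-scored; reversed = (0+5) − raw = 5 − raw.
  item 1: 3
  item 7: 5
  item 8: 1
  item 9: 5 − 1 = 4
  item 11: 0
  item 12: 1
  item 14: 4
Sum = 3 + 5 + 1 + 4 + 0 + 1 + 4 = 18
Mean = 18 / 7 = 2.57

2.57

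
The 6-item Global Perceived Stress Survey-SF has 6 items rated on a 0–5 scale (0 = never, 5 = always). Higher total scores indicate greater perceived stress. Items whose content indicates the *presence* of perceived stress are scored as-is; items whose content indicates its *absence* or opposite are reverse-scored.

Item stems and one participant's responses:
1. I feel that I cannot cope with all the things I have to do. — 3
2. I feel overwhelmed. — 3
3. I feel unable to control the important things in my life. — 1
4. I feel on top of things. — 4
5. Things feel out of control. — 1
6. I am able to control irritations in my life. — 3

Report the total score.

11

Items 4, 6 describe the absence/opposite of perceived stress → reverse-score.
reversed = (0+5) − raw = 5 − raw.
  item 1: 3
  item 2: 3
  item 3: 1
  item 4: 5 − 4 = 1
  item 5: 1
  item 6: 5 − 3 = 2
Total = 3 + 3 + 1 + 1 + 1 + 2 = 11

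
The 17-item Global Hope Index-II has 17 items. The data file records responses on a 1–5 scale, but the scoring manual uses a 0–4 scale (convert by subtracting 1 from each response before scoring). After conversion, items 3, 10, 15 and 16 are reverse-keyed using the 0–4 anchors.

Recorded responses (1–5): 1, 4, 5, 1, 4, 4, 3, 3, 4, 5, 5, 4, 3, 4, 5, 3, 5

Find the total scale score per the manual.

Convert to 0–4: 0, 3, 4, 0, 3, 3, 2, 2, 3, 4, 4, 3, 2, 3, 4, 2, 4
Reverse-coded (reverse-coded value = 4 − response):
  item 3: 4 − 4 = 0
  item 10: 4 − 4 = 0
  item 15: 4 − 4 = 0
  item 16: 4 − 2 = 2
Scored: 0, 3, 0, 0, 3, 3, 2, 2, 3, 0, 4, 3, 2, 3, 0, 2, 4
Total = 34

34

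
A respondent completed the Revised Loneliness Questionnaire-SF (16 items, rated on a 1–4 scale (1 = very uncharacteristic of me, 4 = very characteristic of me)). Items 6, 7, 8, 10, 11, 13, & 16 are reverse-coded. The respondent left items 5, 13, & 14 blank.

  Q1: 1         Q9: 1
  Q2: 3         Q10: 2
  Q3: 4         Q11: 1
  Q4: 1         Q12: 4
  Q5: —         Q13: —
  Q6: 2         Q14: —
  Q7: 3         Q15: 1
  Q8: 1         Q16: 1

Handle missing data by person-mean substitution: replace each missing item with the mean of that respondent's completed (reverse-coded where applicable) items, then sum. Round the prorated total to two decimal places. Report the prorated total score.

43.08

Reverse-coded (reverse-coded value = 5 − response):
  item 6: 5 − 2 = 3
  item 7: 5 − 3 = 2
  item 8: 5 − 1 = 4
  item 10: 5 − 2 = 3
  item 11: 5 − 1 = 4
  item 16: 5 − 1 = 4
Completed scored items (13 of 16): 1, 3, 4, 1, 3, 2, 4, 1, 3, 4, 4, 1, 4; sum = 35.
Person mean = 35 / 13 ≈ 2.6923
Prorated total = (35 / 13) × 16 = 43.08 (to 2 dp)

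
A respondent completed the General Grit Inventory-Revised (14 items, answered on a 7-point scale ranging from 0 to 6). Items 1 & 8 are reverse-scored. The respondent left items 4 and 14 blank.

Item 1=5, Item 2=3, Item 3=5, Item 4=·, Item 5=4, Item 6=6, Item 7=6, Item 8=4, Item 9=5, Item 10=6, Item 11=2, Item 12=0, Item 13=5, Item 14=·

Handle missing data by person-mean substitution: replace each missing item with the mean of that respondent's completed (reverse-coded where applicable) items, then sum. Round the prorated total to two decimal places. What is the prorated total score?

Reverse-coded (on a 0–6 scale, reversed = 6 − raw):
  item 1: 6 − 5 = 1
  item 8: 6 − 4 = 2
Completed scored items (12 of 14): 1, 3, 5, 4, 6, 6, 2, 5, 6, 2, 0, 5; sum = 45.
Person mean = 45 / 12 ≈ 3.7500
Prorated total = (45 / 12) × 14 = 52.50 (to 2 dp)

52.50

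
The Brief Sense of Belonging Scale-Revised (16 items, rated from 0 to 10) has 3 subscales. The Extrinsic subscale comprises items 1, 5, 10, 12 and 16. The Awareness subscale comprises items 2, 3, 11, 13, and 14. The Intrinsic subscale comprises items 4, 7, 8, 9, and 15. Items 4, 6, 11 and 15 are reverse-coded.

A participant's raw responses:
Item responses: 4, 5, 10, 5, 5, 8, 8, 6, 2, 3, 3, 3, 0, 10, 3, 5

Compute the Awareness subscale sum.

32

Awareness items: 2, 3, 11, 13, 14.
Of these, item 11 is reverse-coded; reverse-coded value = 10 − response.
  item 2: 5
  item 3: 10
  item 11: 10 − 3 = 7
  item 13: 0
  item 14: 10
Sum = 5 + 10 + 7 + 0 + 10 = 32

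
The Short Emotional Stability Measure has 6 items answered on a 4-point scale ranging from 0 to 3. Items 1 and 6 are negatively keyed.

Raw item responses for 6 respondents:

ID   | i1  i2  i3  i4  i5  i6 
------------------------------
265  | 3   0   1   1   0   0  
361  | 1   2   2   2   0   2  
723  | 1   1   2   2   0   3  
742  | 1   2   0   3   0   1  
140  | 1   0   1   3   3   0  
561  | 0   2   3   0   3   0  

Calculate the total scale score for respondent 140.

12

Respondent 140 raw: 1, 0, 1, 3, 3, 0.
Reverse-coded (reversed = (0+3) − raw = 3 − raw):
  item 1: 3 − 1 = 2
  item 2: 0
  item 3: 1
  item 4: 3
  item 5: 3
  item 6: 3 − 0 = 3
Sum = 2 + 0 + 1 + 3 + 3 + 3 = 12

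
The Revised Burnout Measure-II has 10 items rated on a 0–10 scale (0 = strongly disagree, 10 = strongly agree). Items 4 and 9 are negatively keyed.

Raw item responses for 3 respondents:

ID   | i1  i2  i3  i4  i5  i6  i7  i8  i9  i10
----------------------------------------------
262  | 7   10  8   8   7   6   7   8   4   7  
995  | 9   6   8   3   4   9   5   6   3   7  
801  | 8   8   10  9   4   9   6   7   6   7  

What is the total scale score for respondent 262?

68

Respondent 262 raw: 7, 10, 8, 8, 7, 6, 7, 8, 4, 7.
Reverse-coded (reversed = (0+10) − raw = 10 − raw):
  item 1: 7
  item 2: 10
  item 3: 8
  item 4: 10 − 8 = 2
  item 5: 7
  item 6: 6
  item 7: 7
  item 8: 8
  item 9: 10 − 4 = 6
  item 10: 7
Sum = 7 + 10 + 8 + 2 + 7 + 6 + 7 + 8 + 6 + 7 = 68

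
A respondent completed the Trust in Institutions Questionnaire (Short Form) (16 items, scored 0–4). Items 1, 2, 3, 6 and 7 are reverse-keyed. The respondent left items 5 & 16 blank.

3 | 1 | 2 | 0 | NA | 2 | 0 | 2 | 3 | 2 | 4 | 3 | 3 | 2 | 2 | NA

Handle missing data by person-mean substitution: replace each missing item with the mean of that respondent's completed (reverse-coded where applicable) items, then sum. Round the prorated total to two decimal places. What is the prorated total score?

Reverse-coded (reversed = (0+4) − raw = 4 − raw):
  item 1: 4 − 3 = 1
  item 2: 4 − 1 = 3
  item 3: 4 − 2 = 2
  item 6: 4 − 2 = 2
  item 7: 4 − 0 = 4
Completed scored items (14 of 16): 1, 3, 2, 0, 2, 4, 2, 3, 2, 4, 3, 3, 2, 2; sum = 33.
Person mean = 33 / 14 ≈ 2.3571
Prorated total = (33 / 14) × 16 = 37.71 (to 2 dp)

37.71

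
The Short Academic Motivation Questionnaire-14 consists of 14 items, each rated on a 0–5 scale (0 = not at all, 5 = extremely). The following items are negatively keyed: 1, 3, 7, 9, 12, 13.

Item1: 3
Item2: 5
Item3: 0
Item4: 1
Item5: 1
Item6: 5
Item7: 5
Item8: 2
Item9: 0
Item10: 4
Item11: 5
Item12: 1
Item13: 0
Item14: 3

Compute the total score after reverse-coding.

47

Reversing items 1, 3, 7, 9, 12, and 13 with 5 − raw:
Total = (5−3) + 5 + (5−0) + 1 + 1 + 5 + (5−5) + 2 + (5−0) + 4 + 5 + (5−1) + (5−0) + 3
      = 2 + 5 + 5 + 1 + 1 + 5 + 0 + 2 + 5 + 4 + 5 + 4 + 5 + 3 = 47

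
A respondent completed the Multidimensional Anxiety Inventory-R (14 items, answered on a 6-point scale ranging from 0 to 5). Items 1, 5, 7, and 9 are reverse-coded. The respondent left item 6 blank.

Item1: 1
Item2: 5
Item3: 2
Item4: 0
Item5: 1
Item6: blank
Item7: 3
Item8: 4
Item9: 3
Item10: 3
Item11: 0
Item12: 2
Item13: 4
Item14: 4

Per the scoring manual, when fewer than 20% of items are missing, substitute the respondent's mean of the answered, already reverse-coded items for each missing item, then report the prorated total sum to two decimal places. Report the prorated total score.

Reverse-coded (on a 0–5 scale, reversed = 5 − raw):
  item 1: 5 − 1 = 4
  item 5: 5 − 1 = 4
  item 7: 5 − 3 = 2
  item 9: 5 − 3 = 2
Completed scored items (13 of 14): 4, 5, 2, 0, 4, 2, 4, 2, 3, 0, 2, 4, 4; sum = 36.
Person mean = 36 / 13 ≈ 2.7692
Prorated total = (36 / 13) × 14 = 38.77 (to 2 dp)

38.77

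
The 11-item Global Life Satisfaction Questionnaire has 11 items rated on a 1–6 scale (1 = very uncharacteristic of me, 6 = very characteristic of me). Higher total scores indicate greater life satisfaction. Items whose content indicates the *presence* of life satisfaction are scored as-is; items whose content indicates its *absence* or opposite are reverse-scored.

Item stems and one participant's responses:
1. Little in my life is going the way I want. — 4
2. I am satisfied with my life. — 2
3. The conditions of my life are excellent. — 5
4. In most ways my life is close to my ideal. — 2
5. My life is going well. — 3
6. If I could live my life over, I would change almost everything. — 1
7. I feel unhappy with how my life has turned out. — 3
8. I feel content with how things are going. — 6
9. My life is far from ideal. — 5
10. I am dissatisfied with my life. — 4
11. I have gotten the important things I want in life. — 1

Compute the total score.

Items 1, 6, 7, 9, 10 describe the absence/opposite of life satisfaction → reverse-score.
on a 1–6 scale, reversed = 7 − raw.
  item 1: 7 − 4 = 3
  item 2: 2
  item 3: 5
  item 4: 2
  item 5: 3
  item 6: 7 − 1 = 6
  item 7: 7 − 3 = 4
  item 8: 6
  item 9: 7 − 5 = 2
  item 10: 7 − 4 = 3
  item 11: 1
Total = 3 + 2 + 5 + 2 + 3 + 6 + 4 + 6 + 2 + 3 + 1 = 37

37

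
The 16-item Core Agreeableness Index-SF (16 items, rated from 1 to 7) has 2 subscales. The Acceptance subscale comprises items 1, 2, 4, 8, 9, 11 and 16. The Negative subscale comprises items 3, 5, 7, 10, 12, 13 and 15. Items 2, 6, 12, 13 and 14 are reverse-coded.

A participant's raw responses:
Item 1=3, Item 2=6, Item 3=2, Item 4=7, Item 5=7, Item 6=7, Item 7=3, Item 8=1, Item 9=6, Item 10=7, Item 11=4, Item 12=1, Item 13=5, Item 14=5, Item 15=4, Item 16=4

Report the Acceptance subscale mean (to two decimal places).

3.86

Acceptance items: 1, 2, 4, 8, 9, 11, 16.
Of these, item 2 is reverse-coded; reversed = (1+7) − raw = 8 − raw.
  item 1: 3
  item 2: 8 − 6 = 2
  item 4: 7
  item 8: 1
  item 9: 6
  item 11: 4
  item 16: 4
Sum = 3 + 2 + 7 + 1 + 6 + 4 + 4 = 27
Mean = 27 / 7 = 3.86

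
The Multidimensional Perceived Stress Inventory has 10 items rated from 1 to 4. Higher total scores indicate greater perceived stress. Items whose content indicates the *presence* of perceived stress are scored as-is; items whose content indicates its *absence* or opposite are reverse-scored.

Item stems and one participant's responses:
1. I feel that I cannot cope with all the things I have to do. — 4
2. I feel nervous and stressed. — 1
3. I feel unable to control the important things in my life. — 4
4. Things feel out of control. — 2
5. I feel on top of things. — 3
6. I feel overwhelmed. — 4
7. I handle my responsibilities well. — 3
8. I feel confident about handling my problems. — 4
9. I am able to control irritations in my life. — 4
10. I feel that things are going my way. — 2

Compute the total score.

24

Items 5, 7, 8, 9, 10 describe the absence/opposite of perceived stress → reverse-score.
on a 1–4 scale, reversed = 5 − raw.
  item 1: 4
  item 2: 1
  item 3: 4
  item 4: 2
  item 5: 5 − 3 = 2
  item 6: 4
  item 7: 5 − 3 = 2
  item 8: 5 − 4 = 1
  item 9: 5 − 4 = 1
  item 10: 5 − 2 = 3
Total = 4 + 1 + 4 + 2 + 2 + 4 + 2 + 1 + 1 + 3 = 24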